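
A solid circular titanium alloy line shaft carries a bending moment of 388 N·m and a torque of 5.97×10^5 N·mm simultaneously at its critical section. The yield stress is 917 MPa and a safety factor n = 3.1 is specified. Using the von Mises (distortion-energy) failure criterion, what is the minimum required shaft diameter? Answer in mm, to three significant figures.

σ_allow = σ_y/n = 917/3.1 = 295.8 MPa.
For a solid shaft σ_b = 32M/(πd³) and τ = 16T/(πd³), so the von Mises stress is σ' = (16/πd³)·√(4M²+3T²).
√(4M²+3T²) = √(4×(388000)² + 3×(597000)²) = 1.293×10^6 N·mm.
d³ = 16×1.293×10^6/(π×295.8) = 22260 mm³.
d = 28.13 mm.

d = 28.1 mm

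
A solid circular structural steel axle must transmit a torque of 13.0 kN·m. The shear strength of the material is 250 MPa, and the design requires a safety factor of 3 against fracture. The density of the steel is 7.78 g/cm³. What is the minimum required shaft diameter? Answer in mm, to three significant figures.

d = 92.6 mm

Allowable shear stress τ_allow = 250/3 = 83.33 MPa.
For a solid shaft τ = 16T/(πd³), so d³ = 16T/(π τ_allow) = 16×1.3000×10^7/(π×83.33) = 794500 mm³.
d = (794500)^(1/3) = 92.62 mm.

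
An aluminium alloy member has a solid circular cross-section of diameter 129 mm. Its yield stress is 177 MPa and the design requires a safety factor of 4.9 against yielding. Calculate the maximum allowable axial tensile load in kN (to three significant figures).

F_allow = 472 kN

σ_allow = 177/4.9 = 36.12 MPa.
A = πd²/4 = π×129²/4 = 13070 mm².
F_allow = σ_allow × A = 36.12×13070 = 472100 N.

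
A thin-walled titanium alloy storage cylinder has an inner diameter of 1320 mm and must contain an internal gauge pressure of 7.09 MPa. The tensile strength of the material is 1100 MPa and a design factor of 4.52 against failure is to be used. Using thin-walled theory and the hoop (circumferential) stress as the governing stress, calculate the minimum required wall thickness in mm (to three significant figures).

t = 19.2 mm

σ_allow = 1100/4.52 = 243.4 MPa.
Hoop stress σ_h = pD/(2t), so t = pD/(2σ_allow) = 7.09×1320/(2×243.4) = 19.23 mm.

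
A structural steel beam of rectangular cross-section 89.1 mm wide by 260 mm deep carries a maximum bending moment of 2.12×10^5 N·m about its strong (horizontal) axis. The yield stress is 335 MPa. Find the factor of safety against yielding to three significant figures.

n = 1.59

Section modulus S = bh²/6 = 89.1×260²/6 = 1.004×10^6 mm³.
σ = M/S = 2.1200×10^8/1.004×10^6 = 211.2 MPa.
n = 335/211.2 = 1.586.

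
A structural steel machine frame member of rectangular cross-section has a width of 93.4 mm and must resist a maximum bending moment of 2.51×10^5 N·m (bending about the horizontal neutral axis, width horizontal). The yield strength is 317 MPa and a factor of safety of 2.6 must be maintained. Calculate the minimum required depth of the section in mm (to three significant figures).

σ_allow = 317/2.6 = 121.9 MPa.
For a rectangular section σ = 6M/(bh²), so h² = 6M/(b σ_allow) = 6×2.5100×10^8/(93.4×121.9) = 132200 mm².
h = 363.7 mm.

h = 364 mm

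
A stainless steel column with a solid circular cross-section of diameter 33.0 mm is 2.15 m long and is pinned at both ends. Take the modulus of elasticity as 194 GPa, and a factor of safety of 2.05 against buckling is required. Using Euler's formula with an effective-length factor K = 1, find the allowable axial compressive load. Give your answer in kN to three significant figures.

P_allow = 11.8 kN

I = πd⁴/64 = π×33.0⁴/64 = 58210 mm⁴.
Effective length L_e = KL = 1×2.15 m = 2150 mm.
Euler critical load P_cr = π²EI/L_e² = π²×194000×58210/2150² = 24110 N.
P_allow = P_cr/n = 24110/2.05 = 11760 N.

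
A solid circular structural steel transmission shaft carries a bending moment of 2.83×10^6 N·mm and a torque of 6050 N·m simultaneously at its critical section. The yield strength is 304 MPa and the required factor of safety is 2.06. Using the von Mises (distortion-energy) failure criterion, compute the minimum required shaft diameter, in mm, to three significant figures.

σ_allow = σ_y/n = 304/2.06 = 147.6 MPa.
For a solid shaft σ_b = 32M/(πd³) and τ = 16T/(πd³), so the von Mises stress is σ' = (16/πd³)·√(4M²+3T²).
√(4M²+3T²) = √(4×(2.830×10^6)² + 3×(6.050×10^6)²) = 1.191×10^7 N·mm.
d³ = 16×1.191×10^7/(π×147.6) = 411000 mm³.
d = 74.35 mm.

d = 74.4 mm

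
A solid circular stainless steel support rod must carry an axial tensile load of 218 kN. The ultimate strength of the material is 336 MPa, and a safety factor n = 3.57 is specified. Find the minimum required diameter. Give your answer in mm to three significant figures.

d = 54.3 mm

Allowable stress σ_allow = 336/3.57 = 94.12 MPa.
Required area A = F/σ_allow = 218000/94.12 = 2316 mm².
A = πd²/4 → d = √(4A/π) = 54.31 mm.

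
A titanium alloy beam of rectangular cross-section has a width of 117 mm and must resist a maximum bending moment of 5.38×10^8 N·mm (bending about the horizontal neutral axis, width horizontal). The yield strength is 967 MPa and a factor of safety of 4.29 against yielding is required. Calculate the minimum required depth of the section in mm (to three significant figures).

h = 350 mm

σ_allow = 967/4.29 = 225.4 MPa.
For a rectangular section σ = 6M/(bh²), so h² = 6M/(b σ_allow) = 6×5.3800×10^8/(117×225.4) = 122400 mm².
h = 349.9 mm.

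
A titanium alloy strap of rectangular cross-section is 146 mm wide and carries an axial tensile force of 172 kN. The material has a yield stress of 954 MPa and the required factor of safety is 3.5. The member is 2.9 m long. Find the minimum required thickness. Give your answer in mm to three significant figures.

t = 4.32 mm

σ_allow = 954/3.5 = 272.6 MPa.
Required area A = F/σ_allow = 172000/272.6 = 631.0 mm².
t = A/w = 631.0/146 = 4.322 mm.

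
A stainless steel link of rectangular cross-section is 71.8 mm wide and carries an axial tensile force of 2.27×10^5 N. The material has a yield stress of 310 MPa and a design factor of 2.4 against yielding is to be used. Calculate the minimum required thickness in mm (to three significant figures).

t = 24.5 mm

σ_allow = 310/2.4 = 129.2 MPa.
Required area A = F/σ_allow = 227000/129.2 = 1757 mm².
t = A/w = 1757/71.8 = 24.48 mm.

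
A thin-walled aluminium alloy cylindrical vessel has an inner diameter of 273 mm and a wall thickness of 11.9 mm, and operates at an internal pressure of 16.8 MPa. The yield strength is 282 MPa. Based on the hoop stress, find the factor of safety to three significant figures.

n = 1.46

σ_h = pD/(2t) = 16.8×273/(2×11.9) = 192.7 MPa.
n = 282/192.7 = 1.463.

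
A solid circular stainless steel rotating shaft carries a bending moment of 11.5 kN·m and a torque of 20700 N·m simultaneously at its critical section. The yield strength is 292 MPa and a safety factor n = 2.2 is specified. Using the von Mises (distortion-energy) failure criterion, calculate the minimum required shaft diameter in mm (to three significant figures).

σ_allow = σ_y/n = 292/2.2 = 132.7 MPa.
For a solid shaft σ_b = 32M/(πd³) and τ = 16T/(πd³), so the von Mises stress is σ' = (16/πd³)·√(4M²+3T²).
√(4M²+3T²) = √(4×(1.150×10^7)² + 3×(2.070×10^7)²) = 4.260×10^7 N·mm.
d³ = 16×4.260×10^7/(π×132.7) = 1.634×10^6 mm³.
d = 117.8 mm.

d = 118 mm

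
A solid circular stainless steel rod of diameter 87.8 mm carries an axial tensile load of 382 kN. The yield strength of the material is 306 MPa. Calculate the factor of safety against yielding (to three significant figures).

A = πd²/4 = 6055 mm².
σ = F/A = 382000/6055 = 63.09 MPa.
n = 306/63.09 = 4.850.

n = 4.85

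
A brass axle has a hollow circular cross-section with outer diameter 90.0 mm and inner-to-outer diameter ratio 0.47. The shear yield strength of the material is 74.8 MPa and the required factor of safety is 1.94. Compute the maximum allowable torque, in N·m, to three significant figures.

T_allow = 5250 N·m

τ_allow = 74.8/1.94 = 38.56 MPa.
For a hollow shaft T_allow = τ_allow·πd_o³(1−k⁴)/16 with 1−k⁴ = 0.9512, so πd_o³(1−k⁴)/16 = 136200 mm³.
T_allow = 38.56×136200 = 5.250×10^6 N·mm = 5250 N·m.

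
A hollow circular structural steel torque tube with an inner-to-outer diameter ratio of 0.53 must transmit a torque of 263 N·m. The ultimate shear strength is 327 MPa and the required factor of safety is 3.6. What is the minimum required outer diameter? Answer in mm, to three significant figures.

τ_allow = 327/3.6 = 90.83 MPa.
For a hollow shaft τ = 16T/[πd_o³(1−k⁴)] with k = 0.53, so 1−k⁴ = 0.9211.
d_o³ = 16T/[π τ_allow (1−k⁴)] = 16×263000/(π×90.83×0.9211) = 16010 mm³.
d_o = 25.20 mm.

d_o = 25.2 mm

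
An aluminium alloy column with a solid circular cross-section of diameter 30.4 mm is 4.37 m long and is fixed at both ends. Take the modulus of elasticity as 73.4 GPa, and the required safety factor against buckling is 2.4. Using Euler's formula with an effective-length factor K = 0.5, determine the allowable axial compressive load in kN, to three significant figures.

I = πd⁴/64 = π×30.4⁴/64 = 41920 mm⁴.
Effective length L_e = KL = 0.5×4.37 m = 2185 mm.
Euler critical load P_cr = π²EI/L_e² = π²×73400×41920/2185² = 6361 N.
P_allow = P_cr/n = 6361/2.4 = 2651 N.

P_allow = 2.65 kN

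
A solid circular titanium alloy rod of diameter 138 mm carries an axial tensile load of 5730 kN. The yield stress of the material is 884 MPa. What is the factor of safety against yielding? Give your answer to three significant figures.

A = πd²/4 = 14960 mm².
σ = F/A = 5730000/14960 = 383.1 MPa.
n = 884/383.1 = 2.308.

n = 2.31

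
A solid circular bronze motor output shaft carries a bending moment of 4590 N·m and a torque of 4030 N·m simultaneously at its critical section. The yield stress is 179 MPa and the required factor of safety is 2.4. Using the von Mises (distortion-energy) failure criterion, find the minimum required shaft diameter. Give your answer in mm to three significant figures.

d = 92.3 mm

σ_allow = σ_y/n = 179/2.4 = 74.58 MPa.
For a solid shaft σ_b = 32M/(πd³) and τ = 16T/(πd³), so the von Mises stress is σ' = (16/πd³)·√(4M²+3T²).
√(4M²+3T²) = √(4×(4.590×10^6)² + 3×(4.030×10^6)²) = 1.153×10^7 N·mm.
d³ = 16×1.153×10^7/(π×74.58) = 787500 mm³.
d = 92.35 mm.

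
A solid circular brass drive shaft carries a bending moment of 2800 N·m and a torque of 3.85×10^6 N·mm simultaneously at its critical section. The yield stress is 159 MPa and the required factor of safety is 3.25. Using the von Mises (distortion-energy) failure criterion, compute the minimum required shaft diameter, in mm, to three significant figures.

σ_allow = σ_y/n = 159/3.25 = 48.92 MPa.
For a solid shaft σ_b = 32M/(πd³) and τ = 16T/(πd³), so the von Mises stress is σ' = (16/πd³)·√(4M²+3T²).
√(4M²+3T²) = √(4×(2.800×10^6)² + 3×(3.850×10^6)²) = 8.708×10^6 N·mm.
d³ = 16×8.708×10^6/(π×48.92) = 906500 mm³.
d = 96.78 mm.

d = 96.8 mm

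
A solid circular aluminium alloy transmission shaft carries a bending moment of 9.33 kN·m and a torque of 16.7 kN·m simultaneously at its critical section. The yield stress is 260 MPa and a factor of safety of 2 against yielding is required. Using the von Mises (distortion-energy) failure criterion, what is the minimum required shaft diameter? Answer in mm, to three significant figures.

d = 110 mm

σ_allow = σ_y/n = 260/2 = 130.0 MPa.
For a solid shaft σ_b = 32M/(πd³) and τ = 16T/(πd³), so the von Mises stress is σ' = (16/πd³)·√(4M²+3T²).
√(4M²+3T²) = √(4×(9.330×10^6)² + 3×(1.670×10^7)²) = 3.442×10^7 N·mm.
d³ = 16×3.442×10^7/(π×130.0) = 1.349×10^6 mm³.
d = 110.5 mm.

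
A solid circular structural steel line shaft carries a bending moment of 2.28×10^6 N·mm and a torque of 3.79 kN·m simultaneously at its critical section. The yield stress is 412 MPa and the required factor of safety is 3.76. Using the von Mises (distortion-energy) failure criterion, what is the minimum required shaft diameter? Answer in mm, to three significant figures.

σ_allow = σ_y/n = 412/3.76 = 109.6 MPa.
For a solid shaft σ_b = 32M/(πd³) and τ = 16T/(πd³), so the von Mises stress is σ' = (16/πd³)·√(4M²+3T²).
√(4M²+3T²) = √(4×(2.280×10^6)² + 3×(3.790×10^6)²) = 7.993×10^6 N·mm.
d³ = 16×7.993×10^6/(π×109.6) = 371500 mm³.
d = 71.89 mm.

d = 71.9 mm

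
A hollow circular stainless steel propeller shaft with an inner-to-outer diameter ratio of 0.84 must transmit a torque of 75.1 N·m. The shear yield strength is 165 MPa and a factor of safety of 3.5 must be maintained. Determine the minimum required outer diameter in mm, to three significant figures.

τ_allow = 165/3.5 = 47.14 MPa.
For a hollow shaft τ = 16T/[πd_o³(1−k⁴)] with k = 0.84, so 1−k⁴ = 0.5021.
d_o³ = 16T/[π τ_allow (1−k⁴)] = 16×75100/(π×47.14×0.5021) = 16160 mm³.
d_o = 25.28 mm.

d_o = 25.3 mm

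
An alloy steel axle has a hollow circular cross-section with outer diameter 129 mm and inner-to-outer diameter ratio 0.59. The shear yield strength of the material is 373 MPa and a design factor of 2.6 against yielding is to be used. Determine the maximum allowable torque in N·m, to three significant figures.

τ_allow = 373/2.6 = 143.5 MPa.
For a hollow shaft T_allow = τ_allow·πd_o³(1−k⁴)/16 with 1−k⁴ = 0.8788, so πd_o³(1−k⁴)/16 = 370400 mm³.
T_allow = 143.5×370400 = 5.314×10^7 N·mm = 53140 N·m.

T_allow = 53100 N·m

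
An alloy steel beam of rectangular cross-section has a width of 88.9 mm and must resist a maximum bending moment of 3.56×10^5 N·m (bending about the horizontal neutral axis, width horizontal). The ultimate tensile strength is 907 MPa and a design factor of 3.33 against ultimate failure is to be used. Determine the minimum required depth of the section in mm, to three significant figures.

h = 297 mm

σ_allow = 907/3.33 = 272.4 MPa.
For a rectangular section σ = 6M/(bh²), so h² = 6M/(b σ_allow) = 6×3.5600×10^8/(88.9×272.4) = 88210 mm².
h = 297.0 mm.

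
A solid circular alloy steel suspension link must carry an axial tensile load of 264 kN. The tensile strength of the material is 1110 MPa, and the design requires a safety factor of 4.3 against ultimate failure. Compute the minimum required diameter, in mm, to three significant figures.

d = 36.1 mm

Allowable stress σ_allow = 1110/4.3 = 258.1 MPa.
Required area A = F/σ_allow = 264000/258.1 = 1023 mm².
A = πd²/4 → d = √(4A/π) = 36.09 mm.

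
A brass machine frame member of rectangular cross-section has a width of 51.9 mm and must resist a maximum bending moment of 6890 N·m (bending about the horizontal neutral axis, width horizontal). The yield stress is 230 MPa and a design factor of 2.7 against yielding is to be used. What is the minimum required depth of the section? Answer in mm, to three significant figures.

σ_allow = 230/2.7 = 85.19 MPa.
For a rectangular section σ = 6M/(bh²), so h² = 6M/(b σ_allow) = 6×6890000/(51.9×85.19) = 9351 mm².
h = 96.70 mm.

h = 96.7 mm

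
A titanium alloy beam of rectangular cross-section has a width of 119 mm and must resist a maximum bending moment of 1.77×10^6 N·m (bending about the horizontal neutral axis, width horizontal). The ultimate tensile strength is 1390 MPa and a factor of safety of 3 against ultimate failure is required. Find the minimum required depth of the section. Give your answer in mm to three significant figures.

h = 439 mm

σ_allow = 1390/3 = 463.3 MPa.
For a rectangular section σ = 6M/(bh²), so h² = 6M/(b σ_allow) = 6×1.7700×10^9/(119×463.3) = 192600 mm².
h = 438.9 mm.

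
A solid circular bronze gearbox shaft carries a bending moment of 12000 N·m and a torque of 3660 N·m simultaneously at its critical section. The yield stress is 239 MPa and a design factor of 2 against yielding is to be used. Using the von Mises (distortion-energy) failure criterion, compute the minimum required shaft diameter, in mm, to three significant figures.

σ_allow = σ_y/n = 239/2 = 119.5 MPa.
For a solid shaft σ_b = 32M/(πd³) and τ = 16T/(πd³), so the von Mises stress is σ' = (16/πd³)·√(4M²+3T²).
√(4M²+3T²) = √(4×(1.200×10^7)² + 3×(3.660×10^6)²) = 2.482×10^7 N·mm.
d³ = 16×2.482×10^7/(π×119.5) = 1.058×10^6 mm³.
d = 101.9 mm.

d = 102 mm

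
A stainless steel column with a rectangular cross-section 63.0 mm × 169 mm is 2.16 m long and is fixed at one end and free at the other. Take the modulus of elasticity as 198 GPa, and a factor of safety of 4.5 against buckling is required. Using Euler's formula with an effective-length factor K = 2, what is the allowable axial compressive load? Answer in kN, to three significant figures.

P_allow = 81.9 kN

Buckling occurs about the weak axis: I_min = h·b³/12 = 169×63.0³/12 = 3.521×10^6 mm⁴ (b = 63.0 mm is the smaller dimension).
Effective length L_e = KL = 2×2.16 m = 4320 mm.
Euler critical load P_cr = π²EI/L_e² = π²×198000×3.521×10^6/4320² = 368700 N.
P_allow = P_cr/n = 368700/4.5 = 81940 N.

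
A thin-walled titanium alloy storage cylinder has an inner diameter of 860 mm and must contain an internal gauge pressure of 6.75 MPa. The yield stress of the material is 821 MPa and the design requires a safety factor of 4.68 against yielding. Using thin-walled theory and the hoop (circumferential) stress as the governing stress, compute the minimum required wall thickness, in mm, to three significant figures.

σ_allow = 821/4.68 = 175.4 MPa.
Hoop stress σ_h = pD/(2t), so t = pD/(2σ_allow) = 6.75×860/(2×175.4) = 16.55 mm.

t = 16.5 mm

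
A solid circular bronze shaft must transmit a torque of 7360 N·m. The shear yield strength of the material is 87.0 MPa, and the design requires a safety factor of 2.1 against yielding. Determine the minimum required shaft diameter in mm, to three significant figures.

d = 96.7 mm

Allowable shear stress τ_allow = 87.0/2.1 = 41.43 MPa.
For a solid shaft τ = 16T/(πd³), so d³ = 16T/(π τ_allow) = 16×7360000/(π×41.43) = 904800 mm³.
d = (904800)^(1/3) = 96.72 mm.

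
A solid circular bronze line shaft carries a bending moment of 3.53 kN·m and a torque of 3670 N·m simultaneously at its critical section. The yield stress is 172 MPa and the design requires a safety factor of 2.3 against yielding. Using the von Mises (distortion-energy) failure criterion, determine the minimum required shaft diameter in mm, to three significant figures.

σ_allow = σ_y/n = 172/2.3 = 74.78 MPa.
For a solid shaft σ_b = 32M/(πd³) and τ = 16T/(πd³), so the von Mises stress is σ' = (16/πd³)·√(4M²+3T²).
√(4M²+3T²) = √(4×(3.530×10^6)² + 3×(3.670×10^6)²) = 9.500×10^6 N·mm.
d³ = 16×9.500×10^6/(π×74.78) = 647000 mm³.
d = 86.49 mm.

d = 86.5 mm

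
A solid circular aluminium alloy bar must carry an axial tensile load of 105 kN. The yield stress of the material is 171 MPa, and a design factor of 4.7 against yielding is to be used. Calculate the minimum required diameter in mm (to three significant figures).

Allowable stress σ_allow = 171/4.7 = 36.38 MPa.
Required area A = F/σ_allow = 105000/36.38 = 2886 mm².
A = πd²/4 → d = √(4A/π) = 60.62 mm.

d = 60.6 mm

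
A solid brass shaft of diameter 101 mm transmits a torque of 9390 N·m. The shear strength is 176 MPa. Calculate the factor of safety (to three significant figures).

τ = 16T/(πd³) = 16×9390000/(π×101³) = 46.42 MPa.
n = τ_limit/τ = 176/46.42 = 3.792.

n = 3.79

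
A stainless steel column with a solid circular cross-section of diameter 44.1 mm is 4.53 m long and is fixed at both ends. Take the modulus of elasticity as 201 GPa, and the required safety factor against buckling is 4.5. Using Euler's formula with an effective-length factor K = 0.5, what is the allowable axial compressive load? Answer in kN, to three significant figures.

P_allow = 16.0 kN

I = πd⁴/64 = π×44.1⁴/64 = 185700 mm⁴.
Effective length L_e = KL = 0.5×4.53 m = 2265 mm.
Euler critical load P_cr = π²EI/L_e² = π²×201000×185700/2265² = 71790 N.
P_allow = P_cr/n = 71790/4.5 = 15950 N.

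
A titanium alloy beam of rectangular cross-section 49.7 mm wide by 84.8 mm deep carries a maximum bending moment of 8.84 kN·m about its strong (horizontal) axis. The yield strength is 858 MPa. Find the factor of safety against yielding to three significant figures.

n = 5.78

Section modulus S = bh²/6 = 49.7×84.8²/6 = 59570 mm³.
σ = M/S = 8840000/59570 = 148.4 MPa.
n = 858/148.4 = 5.781.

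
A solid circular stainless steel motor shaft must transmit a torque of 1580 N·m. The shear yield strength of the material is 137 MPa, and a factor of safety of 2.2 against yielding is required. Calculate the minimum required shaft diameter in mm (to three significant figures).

d = 50.6 mm

Allowable shear stress τ_allow = 137/2.2 = 62.27 MPa.
For a solid shaft τ = 16T/(πd³), so d³ = 16T/(π τ_allow) = 16×1580000/(π×62.27) = 129200 mm³.
d = (129200)^(1/3) = 50.56 mm.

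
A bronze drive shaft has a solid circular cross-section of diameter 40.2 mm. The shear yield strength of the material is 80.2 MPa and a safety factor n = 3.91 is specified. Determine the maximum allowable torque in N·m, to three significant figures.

τ_allow = 80.2/3.91 = 20.51 MPa.
For a solid shaft T_allow = τ_allow·πd³/16; πd³/16 = π×40.2³/16 = 12760 mm³.
T_allow = 20.51×12760 = 261600 N·mm = 261.6 N·m.

T_allow = 262 N·m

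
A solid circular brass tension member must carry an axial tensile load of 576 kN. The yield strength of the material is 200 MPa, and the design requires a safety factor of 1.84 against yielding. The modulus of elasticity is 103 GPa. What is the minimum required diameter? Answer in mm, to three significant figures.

d = 82.1 mm

Allowable stress σ_allow = 200/1.84 = 108.7 MPa.
Required area A = F/σ_allow = 576000/108.7 = 5299 mm².
A = πd²/4 → d = √(4A/π) = 82.14 mm.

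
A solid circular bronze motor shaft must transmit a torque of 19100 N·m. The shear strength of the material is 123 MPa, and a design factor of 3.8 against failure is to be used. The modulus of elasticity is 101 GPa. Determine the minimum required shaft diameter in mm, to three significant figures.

Allowable shear stress τ_allow = 123/3.8 = 32.37 MPa.
For a solid shaft τ = 16T/(πd³), so d³ = 16T/(π τ_allow) = 16×1.9100×10^7/(π×32.37) = 3.005×10^6 mm³.
d = (3.005×10^6)^(1/3) = 144.3 mm.

d = 144 mm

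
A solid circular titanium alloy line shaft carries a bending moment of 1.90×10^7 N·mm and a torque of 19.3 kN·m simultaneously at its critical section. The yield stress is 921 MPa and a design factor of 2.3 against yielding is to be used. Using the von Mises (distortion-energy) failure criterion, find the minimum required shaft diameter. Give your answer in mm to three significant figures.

d = 86.3 mm

σ_allow = σ_y/n = 921/2.3 = 400.4 MPa.
For a solid shaft σ_b = 32M/(πd³) and τ = 16T/(πd³), so the von Mises stress is σ' = (16/πd³)·√(4M²+3T²).
√(4M²+3T²) = √(4×(1.900×10^7)² + 3×(1.930×10^7)²) = 5.061×10^7 N·mm.
d³ = 16×5.061×10^7/(π×400.4) = 643700 mm³.
d = 86.34 mm.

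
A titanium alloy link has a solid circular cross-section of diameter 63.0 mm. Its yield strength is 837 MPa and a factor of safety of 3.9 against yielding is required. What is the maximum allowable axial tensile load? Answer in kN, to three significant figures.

F_allow = 669 kN

σ_allow = 837/3.9 = 214.6 MPa.
A = πd²/4 = π×63.0²/4 = 3117 mm².
F_allow = σ_allow × A = 214.6×3117 = 669000 N.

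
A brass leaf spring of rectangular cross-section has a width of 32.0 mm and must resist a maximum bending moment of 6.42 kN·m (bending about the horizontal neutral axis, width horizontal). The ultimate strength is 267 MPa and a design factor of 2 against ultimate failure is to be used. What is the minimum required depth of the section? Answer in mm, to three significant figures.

h = 95.0 mm

σ_allow = 267/2 = 133.5 MPa.
For a rectangular section σ = 6M/(bh²), so h² = 6M/(b σ_allow) = 6×6420000/(32.0×133.5) = 9017 mm².
h = 94.96 mm.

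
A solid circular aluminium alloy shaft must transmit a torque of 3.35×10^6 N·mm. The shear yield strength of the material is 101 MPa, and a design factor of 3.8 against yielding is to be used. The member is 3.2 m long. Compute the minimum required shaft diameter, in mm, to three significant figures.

Allowable shear stress τ_allow = 101/3.8 = 26.58 MPa.
For a solid shaft τ = 16T/(πd³), so d³ = 16T/(π τ_allow) = 16×3350000/(π×26.58) = 641900 mm³.
d = (641900)^(1/3) = 86.26 mm.

d = 86.3 mm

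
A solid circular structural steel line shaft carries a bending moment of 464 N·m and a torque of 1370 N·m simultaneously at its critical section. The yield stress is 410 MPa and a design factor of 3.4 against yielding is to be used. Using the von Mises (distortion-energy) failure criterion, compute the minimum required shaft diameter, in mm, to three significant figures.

σ_allow = σ_y/n = 410/3.4 = 120.6 MPa.
For a solid shaft σ_b = 32M/(πd³) and τ = 16T/(πd³), so the von Mises stress is σ' = (16/πd³)·√(4M²+3T²).
√(4M²+3T²) = √(4×(464000)² + 3×(1.370×10^6)²) = 2.548×10^6 N·mm.
d³ = 16×2.548×10^6/(π×120.6) = 107600 mm³.
d = 47.56 mm.

d = 47.6 mm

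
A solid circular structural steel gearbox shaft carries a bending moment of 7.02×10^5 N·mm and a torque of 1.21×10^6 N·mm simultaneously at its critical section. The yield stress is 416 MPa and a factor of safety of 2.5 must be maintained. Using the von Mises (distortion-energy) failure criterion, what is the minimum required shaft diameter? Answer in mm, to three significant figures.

σ_allow = σ_y/n = 416/2.5 = 166.4 MPa.
For a solid shaft σ_b = 32M/(πd³) and τ = 16T/(πd³), so the von Mises stress is σ' = (16/πd³)·√(4M²+3T²).
√(4M²+3T²) = √(4×(702000)² + 3×(1.210×10^6)²) = 2.523×10^6 N·mm.
d³ = 16×2.523×10^6/(π×166.4) = 77210 mm³.
d = 42.58 mm.

d = 42.6 mm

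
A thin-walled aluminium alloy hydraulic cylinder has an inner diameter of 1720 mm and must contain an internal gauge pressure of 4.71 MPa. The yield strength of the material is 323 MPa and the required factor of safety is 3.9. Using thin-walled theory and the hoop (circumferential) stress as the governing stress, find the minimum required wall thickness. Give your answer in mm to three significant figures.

t = 48.9 mm

σ_allow = 323/3.9 = 82.82 MPa.
Hoop stress σ_h = pD/(2t), so t = pD/(2σ_allow) = 4.71×1720/(2×82.82) = 48.91 mm.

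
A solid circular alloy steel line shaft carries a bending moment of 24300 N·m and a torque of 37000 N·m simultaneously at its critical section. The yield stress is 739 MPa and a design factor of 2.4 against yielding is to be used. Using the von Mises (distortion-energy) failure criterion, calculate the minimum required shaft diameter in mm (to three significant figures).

d = 110 mm

σ_allow = σ_y/n = 739/2.4 = 307.9 MPa.
For a solid shaft σ_b = 32M/(πd³) and τ = 16T/(πd³), so the von Mises stress is σ' = (16/πd³)·√(4M²+3T²).
√(4M²+3T²) = √(4×(2.430×10^7)² + 3×(3.700×10^7)²) = 8.043×10^7 N·mm.
d³ = 16×8.043×10^7/(π×307.9) = 1.330×10^6 mm³.
d = 110.0 mm.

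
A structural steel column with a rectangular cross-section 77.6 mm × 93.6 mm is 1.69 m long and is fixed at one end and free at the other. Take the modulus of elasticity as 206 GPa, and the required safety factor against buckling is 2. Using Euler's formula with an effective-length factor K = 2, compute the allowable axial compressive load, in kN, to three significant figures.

Buckling occurs about the weak axis: I_min = h·b³/12 = 93.6×77.6³/12 = 3.645×10^6 mm⁴ (b = 77.6 mm is the smaller dimension).
Effective length L_e = KL = 2×1.69 m = 3380 mm.
Euler critical load P_cr = π²EI/L_e² = π²×206000×3.645×10^6/3380² = 648700 N.
P_allow = P_cr/n = 648700/2 = 324300 N.

P_allow = 324 kN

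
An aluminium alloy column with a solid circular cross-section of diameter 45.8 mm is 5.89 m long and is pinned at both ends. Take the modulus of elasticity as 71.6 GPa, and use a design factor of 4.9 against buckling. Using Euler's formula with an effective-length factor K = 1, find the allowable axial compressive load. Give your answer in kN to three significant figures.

I = πd⁴/64 = π×45.8⁴/64 = 216000 mm⁴.
Effective length L_e = KL = 1×5.89 m = 5890 mm.
Euler critical load P_cr = π²EI/L_e² = π²×71600×216000/5890² = 4400 N.
P_allow = P_cr/n = 4400/4.9 = 897.9 N.

P_allow = 0.898 kN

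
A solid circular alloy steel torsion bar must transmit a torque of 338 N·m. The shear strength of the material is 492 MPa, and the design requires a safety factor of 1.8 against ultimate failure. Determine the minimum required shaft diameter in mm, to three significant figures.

Allowable shear stress τ_allow = 492/1.8 = 273.3 MPa.
For a solid shaft τ = 16T/(πd³), so d³ = 16T/(π τ_allow) = 16×338000/(π×273.3) = 6298 mm³.
d = (6298)^(1/3) = 18.47 mm.

d = 18.5 mm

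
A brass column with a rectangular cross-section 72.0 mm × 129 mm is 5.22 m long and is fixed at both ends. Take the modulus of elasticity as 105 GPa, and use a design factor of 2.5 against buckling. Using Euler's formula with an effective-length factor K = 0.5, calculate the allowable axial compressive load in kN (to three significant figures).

P_allow = 244 kN

Buckling occurs about the weak axis: I_min = h·b³/12 = 129×72.0³/12 = 4.012×10^6 mm⁴ (b = 72.0 mm is the smaller dimension).
Effective length L_e = KL = 0.5×5.22 m = 2610 mm.
Euler critical load P_cr = π²EI/L_e² = π²×105000×4.012×10^6/2610² = 610400 N.
P_allow = P_cr/n = 610400/2.5 = 244200 N.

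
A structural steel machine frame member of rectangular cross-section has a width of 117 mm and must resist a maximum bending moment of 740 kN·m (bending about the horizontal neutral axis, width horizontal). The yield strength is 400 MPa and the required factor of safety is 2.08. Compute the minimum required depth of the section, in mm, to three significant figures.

h = 444 mm

σ_allow = 400/2.08 = 192.3 MPa.
For a rectangular section σ = 6M/(bh²), so h² = 6M/(b σ_allow) = 6×7.4000×10^8/(117×192.3) = 197300 mm².
h = 444.2 mm.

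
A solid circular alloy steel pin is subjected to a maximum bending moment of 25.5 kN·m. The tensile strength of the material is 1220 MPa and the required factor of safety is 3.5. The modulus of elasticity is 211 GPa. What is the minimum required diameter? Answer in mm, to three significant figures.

d = 90.7 mm

σ_allow = 1220/3.5 = 348.6 MPa.
For a solid circular section σ = 32M/(πd³), so d³ = 32M/(π σ_allow) = 32×2.5500×10^7/(π×348.6) = 745200 mm³.
d = 90.66 mm.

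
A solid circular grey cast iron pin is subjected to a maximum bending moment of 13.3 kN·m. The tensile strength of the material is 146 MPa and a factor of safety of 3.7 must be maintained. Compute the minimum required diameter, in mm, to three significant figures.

d = 151 mm

σ_allow = 146/3.7 = 39.46 MPa.
For a solid circular section σ = 32M/(πd³), so d³ = 32M/(π σ_allow) = 32×1.3300×10^7/(π×39.46) = 3.433×10^6 mm³.
d = 150.9 mm.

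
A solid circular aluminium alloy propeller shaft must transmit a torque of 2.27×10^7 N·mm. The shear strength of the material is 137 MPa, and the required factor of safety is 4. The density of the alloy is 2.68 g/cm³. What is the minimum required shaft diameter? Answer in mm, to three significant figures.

d = 150 mm

Allowable shear stress τ_allow = 137/4 = 34.25 MPa.
For a solid shaft τ = 16T/(πd³), so d³ = 16T/(π τ_allow) = 16×2.2700×10^7/(π×34.25) = 3.375×10^6 mm³.
d = (3.375×10^6)^(1/3) = 150.0 mm.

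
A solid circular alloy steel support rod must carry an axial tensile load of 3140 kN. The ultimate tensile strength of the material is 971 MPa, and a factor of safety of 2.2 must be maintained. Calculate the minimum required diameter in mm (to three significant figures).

d = 95.2 mm

Allowable stress σ_allow = 971/2.2 = 441.4 MPa.
Required area A = F/σ_allow = 3140000/441.4 = 7114 mm².
A = πd²/4 → d = √(4A/π) = 95.17 mm.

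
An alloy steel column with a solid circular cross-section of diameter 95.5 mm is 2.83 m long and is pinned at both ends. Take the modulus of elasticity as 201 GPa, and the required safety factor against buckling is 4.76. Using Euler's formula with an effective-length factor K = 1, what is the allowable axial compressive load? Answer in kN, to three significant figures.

I = πd⁴/64 = π×95.5⁴/64 = 4.083×10^6 mm⁴.
Effective length L_e = KL = 1×2.83 m = 2830 mm.
Euler critical load P_cr = π²EI/L_e² = π²×201000×4.083×10^6/2830² = 1.011×10^6 N.
P_allow = P_cr/n = 1.011×10^6/4.76 = 212500 N.

P_allow = 212 kN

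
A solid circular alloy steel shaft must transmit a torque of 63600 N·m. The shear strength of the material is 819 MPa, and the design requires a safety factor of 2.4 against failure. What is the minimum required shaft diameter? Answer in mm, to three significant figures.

d = 98.3 mm

Allowable shear stress τ_allow = 819/2.4 = 341.2 MPa.
For a solid shaft τ = 16T/(πd³), so d³ = 16T/(π τ_allow) = 16×6.3600×10^7/(π×341.2) = 949200 mm³.
d = (949200)^(1/3) = 98.28 mm.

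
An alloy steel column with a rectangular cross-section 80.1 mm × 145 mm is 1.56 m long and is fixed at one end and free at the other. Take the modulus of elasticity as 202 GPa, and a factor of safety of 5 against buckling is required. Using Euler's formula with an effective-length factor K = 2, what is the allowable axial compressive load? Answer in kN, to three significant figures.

P_allow = 254 kN

Buckling occurs about the weak axis: I_min = h·b³/12 = 145×80.1³/12 = 6.210×10^6 mm⁴ (b = 80.1 mm is the smaller dimension).
Effective length L_e = KL = 2×1.56 m = 3120 mm.
Euler critical load P_cr = π²EI/L_e² = π²×202000×6.210×10^6/3120² = 1.272×10^6 N.
P_allow = P_cr/n = 1.272×10^6/5 = 254400 N.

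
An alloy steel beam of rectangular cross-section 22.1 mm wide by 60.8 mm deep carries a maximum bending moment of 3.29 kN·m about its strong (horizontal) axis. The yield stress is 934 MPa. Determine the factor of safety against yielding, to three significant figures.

n = 3.87

Section modulus S = bh²/6 = 22.1×60.8²/6 = 13620 mm³.
σ = M/S = 3290000/13620 = 241.6 MPa.
n = 934/241.6 = 3.865.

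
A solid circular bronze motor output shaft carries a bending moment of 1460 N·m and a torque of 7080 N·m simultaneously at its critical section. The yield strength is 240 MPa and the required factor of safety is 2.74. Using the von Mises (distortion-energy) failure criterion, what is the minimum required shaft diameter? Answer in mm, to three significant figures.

d = 90.2 mm

σ_allow = σ_y/n = 240/2.74 = 87.59 MPa.
For a solid shaft σ_b = 32M/(πd³) and τ = 16T/(πd³), so the von Mises stress is σ' = (16/πd³)·√(4M²+3T²).
√(4M²+3T²) = √(4×(1.460×10^6)² + 3×(7.080×10^6)²) = 1.261×10^7 N·mm.
d³ = 16×1.261×10^7/(π×87.59) = 733000 mm³.
d = 90.16 mm.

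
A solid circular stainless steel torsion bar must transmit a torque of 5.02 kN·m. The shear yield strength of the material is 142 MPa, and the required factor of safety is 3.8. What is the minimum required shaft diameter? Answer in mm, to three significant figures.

Allowable shear stress τ_allow = 142/3.8 = 37.37 MPa.
For a solid shaft τ = 16T/(πd³), so d³ = 16T/(π τ_allow) = 16×5020000/(π×37.37) = 684200 mm³.
d = (684200)^(1/3) = 88.12 mm.

d = 88.1 mm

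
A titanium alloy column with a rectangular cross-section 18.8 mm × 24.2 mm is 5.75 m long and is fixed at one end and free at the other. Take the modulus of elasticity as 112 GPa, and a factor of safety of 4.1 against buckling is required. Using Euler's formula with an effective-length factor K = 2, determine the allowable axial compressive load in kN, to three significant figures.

P_allow = 0.0273 kN

Buckling occurs about the weak axis: I_min = h·b³/12 = 24.2×18.8³/12 = 13400 mm⁴ (b = 18.8 mm is the smaller dimension).
Effective length L_e = KL = 2×5.75 m = 11500 mm.
Euler critical load P_cr = π²EI/L_e² = π²×112000×13400/11500² = 112.0 N.
P_allow = P_cr/n = 112.0/4.1 = 27.32 N.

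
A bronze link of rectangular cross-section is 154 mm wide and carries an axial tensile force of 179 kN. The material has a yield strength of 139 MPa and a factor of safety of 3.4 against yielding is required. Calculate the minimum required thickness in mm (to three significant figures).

t = 28.4 mm

σ_allow = 139/3.4 = 40.88 MPa.
Required area A = F/σ_allow = 179000/40.88 = 4378 mm².
t = A/w = 4378/154 = 28.43 mm.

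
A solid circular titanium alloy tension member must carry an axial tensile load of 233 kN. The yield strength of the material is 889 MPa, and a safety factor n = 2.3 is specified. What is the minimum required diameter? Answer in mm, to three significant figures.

Allowable stress σ_allow = 889/2.3 = 386.5 MPa.
Required area A = F/σ_allow = 233000/386.5 = 602.8 mm².
A = πd²/4 → d = √(4A/π) = 27.70 mm.

d = 27.7 mm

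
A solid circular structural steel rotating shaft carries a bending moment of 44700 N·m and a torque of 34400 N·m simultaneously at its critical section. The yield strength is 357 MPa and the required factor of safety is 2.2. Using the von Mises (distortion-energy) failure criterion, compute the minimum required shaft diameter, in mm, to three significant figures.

σ_allow = σ_y/n = 357/2.2 = 162.3 MPa.
For a solid shaft σ_b = 32M/(πd³) and τ = 16T/(πd³), so the von Mises stress is σ' = (16/πd³)·√(4M²+3T²).
√(4M²+3T²) = √(4×(4.470×10^7)² + 3×(3.440×10^7)²) = 1.074×10^8 N·mm.
d³ = 16×1.074×10^8/(π×162.3) = 3.372×10^6 mm³.
d = 150.0 mm.

d = 150 mm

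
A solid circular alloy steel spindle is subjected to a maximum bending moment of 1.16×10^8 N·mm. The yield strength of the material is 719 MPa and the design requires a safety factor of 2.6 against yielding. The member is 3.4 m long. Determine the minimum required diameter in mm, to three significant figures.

σ_allow = 719/2.6 = 276.5 MPa.
For a solid circular section σ = 32M/(πd³), so d³ = 32M/(π σ_allow) = 32×1.1600×10^8/(π×276.5) = 4.273×10^6 mm³.
d = 162.3 mm.

d = 162 mm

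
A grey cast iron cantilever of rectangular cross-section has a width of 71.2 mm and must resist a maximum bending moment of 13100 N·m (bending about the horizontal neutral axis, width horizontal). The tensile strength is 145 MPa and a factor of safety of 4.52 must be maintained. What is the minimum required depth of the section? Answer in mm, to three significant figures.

σ_allow = 145/4.52 = 32.08 MPa.
For a rectangular section σ = 6M/(bh²), so h² = 6M/(b σ_allow) = 6×1.3100×10^7/(71.2×32.08) = 34410 mm².
h = 185.5 mm.

h = 186 mm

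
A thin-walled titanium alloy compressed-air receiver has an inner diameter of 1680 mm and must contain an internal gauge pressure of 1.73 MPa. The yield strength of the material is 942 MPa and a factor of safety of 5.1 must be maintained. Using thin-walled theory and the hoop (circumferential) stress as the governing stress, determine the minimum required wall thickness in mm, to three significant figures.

t = 7.87 mm

σ_allow = 942/5.1 = 184.7 MPa.
Hoop stress σ_h = pD/(2t), so t = pD/(2σ_allow) = 1.73×1680/(2×184.7) = 7.868 mm.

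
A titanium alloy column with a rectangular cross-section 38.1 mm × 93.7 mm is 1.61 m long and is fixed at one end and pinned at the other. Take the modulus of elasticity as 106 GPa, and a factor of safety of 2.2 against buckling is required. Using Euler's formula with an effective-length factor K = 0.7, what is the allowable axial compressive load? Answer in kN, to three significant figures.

Buckling occurs about the weak axis: I_min = h·b³/12 = 93.7×38.1³/12 = 431900 mm⁴ (b = 38.1 mm is the smaller dimension).
Effective length L_e = KL = 0.7×1.61 m = 1127 mm.
Euler critical load P_cr = π²EI/L_e² = π²×106000×431900/1127² = 355700 N.
P_allow = P_cr/n = 355700/2.2 = 161700 N.

P_allow = 162 kN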